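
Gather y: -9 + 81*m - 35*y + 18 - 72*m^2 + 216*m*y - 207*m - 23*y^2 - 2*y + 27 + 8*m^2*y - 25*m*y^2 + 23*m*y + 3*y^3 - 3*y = -72*m^2 - 126*m + 3*y^3 + y^2*(-25*m - 23) + y*(8*m^2 + 239*m - 40) + 36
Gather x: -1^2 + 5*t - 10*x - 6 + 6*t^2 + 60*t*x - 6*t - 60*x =6*t^2 - t + x*(60*t - 70) - 7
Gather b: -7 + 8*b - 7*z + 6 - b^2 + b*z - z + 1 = -b^2 + b*(z + 8) - 8*z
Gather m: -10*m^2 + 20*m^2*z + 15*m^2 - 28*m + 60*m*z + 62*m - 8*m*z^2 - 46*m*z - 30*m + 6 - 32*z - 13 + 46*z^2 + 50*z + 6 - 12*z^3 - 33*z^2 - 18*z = m^2*(20*z + 5) + m*(-8*z^2 + 14*z + 4) - 12*z^3 + 13*z^2 - 1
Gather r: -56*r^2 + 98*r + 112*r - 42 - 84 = -56*r^2 + 210*r - 126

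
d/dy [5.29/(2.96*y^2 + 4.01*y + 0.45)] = (-31.3168*y - 21.2129)/(2.96*y^2 + 4.01*y + 0.45)^2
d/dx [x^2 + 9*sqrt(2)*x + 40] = 2*x + 9*sqrt(2)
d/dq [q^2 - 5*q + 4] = 2*q - 5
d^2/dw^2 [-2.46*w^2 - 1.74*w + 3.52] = -4.92000000000000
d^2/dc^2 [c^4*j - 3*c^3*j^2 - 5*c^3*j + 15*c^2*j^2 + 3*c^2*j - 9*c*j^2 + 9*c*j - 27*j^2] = 6*j*(2*c^2 - 3*c*j - 5*c + 5*j + 1)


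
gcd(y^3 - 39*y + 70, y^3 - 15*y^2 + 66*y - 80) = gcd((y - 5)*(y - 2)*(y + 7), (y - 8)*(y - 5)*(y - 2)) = y^2 - 7*y + 10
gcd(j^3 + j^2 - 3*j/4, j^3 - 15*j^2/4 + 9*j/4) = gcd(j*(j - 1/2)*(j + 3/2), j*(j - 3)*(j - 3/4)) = j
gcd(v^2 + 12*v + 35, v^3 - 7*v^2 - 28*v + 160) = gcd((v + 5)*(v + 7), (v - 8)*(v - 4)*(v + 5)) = v + 5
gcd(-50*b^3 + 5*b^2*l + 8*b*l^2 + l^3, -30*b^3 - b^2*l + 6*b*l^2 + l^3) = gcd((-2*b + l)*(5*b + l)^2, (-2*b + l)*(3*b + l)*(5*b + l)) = 10*b^2 - 3*b*l - l^2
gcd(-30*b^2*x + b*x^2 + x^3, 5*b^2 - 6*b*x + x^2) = -5*b + x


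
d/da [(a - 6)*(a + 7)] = 2*a + 1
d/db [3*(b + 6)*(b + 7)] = 6*b + 39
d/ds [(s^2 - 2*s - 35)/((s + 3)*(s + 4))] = (9*s^2 + 94*s + 221)/(s^4 + 14*s^3 + 73*s^2 + 168*s + 144)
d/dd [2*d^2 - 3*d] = 4*d - 3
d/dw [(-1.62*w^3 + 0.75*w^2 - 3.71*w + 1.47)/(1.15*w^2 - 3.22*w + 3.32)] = (-1.863*w^4 + 10.4328*w^3 - 14.2837*w^2 + 1.599*w - 7.5838)/(1.3225*w^4 - 7.406*w^3 + 18.0044*w^2 - 21.3808*w + 11.0224)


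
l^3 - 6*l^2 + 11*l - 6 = (l - 3)*(l - 2)*(l - 1)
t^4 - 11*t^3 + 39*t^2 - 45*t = t*(t - 5)*(t - 3)^2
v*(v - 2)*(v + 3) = v^3 + v^2 - 6*v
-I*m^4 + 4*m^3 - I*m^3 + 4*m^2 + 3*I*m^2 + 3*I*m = m*(m + I)*(m + 3*I)*(-I*m - I)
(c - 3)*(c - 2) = c^2 - 5*c + 6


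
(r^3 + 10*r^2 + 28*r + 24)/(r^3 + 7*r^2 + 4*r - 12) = (r + 2)/(r - 1)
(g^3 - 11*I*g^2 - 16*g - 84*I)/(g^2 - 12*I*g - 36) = (g^2 - 5*I*g + 14)/(g - 6*I)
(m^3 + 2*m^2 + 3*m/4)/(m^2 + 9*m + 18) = m*(4*m^2 + 8*m + 3)/(4*(m^2 + 9*m + 18))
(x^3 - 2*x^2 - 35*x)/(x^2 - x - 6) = x*(-x^2 + 2*x + 35)/(-x^2 + x + 6)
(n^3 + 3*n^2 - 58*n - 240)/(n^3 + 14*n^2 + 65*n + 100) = (n^2 - 2*n - 48)/(n^2 + 9*n + 20)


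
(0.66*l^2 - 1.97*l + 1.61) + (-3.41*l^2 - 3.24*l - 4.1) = -2.75*l^2 - 5.21*l - 2.49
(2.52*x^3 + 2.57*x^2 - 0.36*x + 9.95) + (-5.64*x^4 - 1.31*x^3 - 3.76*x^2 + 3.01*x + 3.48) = -5.64*x^4 + 1.21*x^3 - 1.19*x^2 + 2.65*x + 13.43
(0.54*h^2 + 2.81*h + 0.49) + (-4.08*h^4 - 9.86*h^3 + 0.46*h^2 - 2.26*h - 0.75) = -4.08*h^4 - 9.86*h^3 + 1.0*h^2 + 0.55*h - 0.26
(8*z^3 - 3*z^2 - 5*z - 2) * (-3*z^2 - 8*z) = -24*z^5 - 55*z^4 + 39*z^3 + 46*z^2 + 16*z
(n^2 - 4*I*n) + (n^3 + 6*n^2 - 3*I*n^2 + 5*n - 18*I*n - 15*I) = n^3 + 7*n^2 - 3*I*n^2 + 5*n - 22*I*n - 15*I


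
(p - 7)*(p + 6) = p^2 - p - 42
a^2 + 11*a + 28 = (a + 4)*(a + 7)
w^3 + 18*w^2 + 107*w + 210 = (w + 5)*(w + 6)*(w + 7)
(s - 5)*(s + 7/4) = s^2 - 13*s/4 - 35/4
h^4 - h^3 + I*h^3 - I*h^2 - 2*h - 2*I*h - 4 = (h - 2)*(h + 1)*(h - I)*(h + 2*I)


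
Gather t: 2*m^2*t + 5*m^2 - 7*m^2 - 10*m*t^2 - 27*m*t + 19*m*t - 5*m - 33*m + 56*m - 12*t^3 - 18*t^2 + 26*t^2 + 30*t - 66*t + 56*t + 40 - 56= -2*m^2 + 18*m - 12*t^3 + t^2*(8 - 10*m) + t*(2*m^2 - 8*m + 20) - 16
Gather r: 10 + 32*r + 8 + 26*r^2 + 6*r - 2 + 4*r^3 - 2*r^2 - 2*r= 4*r^3 + 24*r^2 + 36*r + 16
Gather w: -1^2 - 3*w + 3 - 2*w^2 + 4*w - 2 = -2*w^2 + w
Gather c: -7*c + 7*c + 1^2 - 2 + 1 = 0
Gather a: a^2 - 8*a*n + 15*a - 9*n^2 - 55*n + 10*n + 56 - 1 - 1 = a^2 + a*(15 - 8*n) - 9*n^2 - 45*n + 54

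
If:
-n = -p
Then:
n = p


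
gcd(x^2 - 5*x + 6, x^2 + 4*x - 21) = x - 3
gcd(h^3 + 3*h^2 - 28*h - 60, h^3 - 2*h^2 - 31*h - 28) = 1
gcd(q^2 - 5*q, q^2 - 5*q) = q^2 - 5*q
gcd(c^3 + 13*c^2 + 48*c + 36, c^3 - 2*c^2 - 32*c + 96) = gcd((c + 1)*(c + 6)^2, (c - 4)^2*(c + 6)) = c + 6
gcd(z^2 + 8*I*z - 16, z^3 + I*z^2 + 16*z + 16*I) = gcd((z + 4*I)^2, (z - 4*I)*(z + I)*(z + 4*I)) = z + 4*I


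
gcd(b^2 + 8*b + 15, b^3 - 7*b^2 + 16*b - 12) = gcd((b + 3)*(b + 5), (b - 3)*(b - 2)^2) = 1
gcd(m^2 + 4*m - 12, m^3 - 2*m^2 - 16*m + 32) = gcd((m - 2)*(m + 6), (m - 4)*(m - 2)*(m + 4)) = m - 2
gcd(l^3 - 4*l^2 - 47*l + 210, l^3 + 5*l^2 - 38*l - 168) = l^2 + l - 42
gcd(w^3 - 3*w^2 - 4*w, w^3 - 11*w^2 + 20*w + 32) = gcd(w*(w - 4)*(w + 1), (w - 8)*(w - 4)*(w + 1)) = w^2 - 3*w - 4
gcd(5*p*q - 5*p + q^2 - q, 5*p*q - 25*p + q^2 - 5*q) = 5*p + q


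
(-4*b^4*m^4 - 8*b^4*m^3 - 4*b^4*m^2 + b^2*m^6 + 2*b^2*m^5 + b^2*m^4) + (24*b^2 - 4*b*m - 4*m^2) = -4*b^4*m^4 - 8*b^4*m^3 - 4*b^4*m^2 + b^2*m^6 + 2*b^2*m^5 + b^2*m^4 + 24*b^2 - 4*b*m - 4*m^2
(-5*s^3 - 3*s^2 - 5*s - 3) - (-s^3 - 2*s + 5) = -4*s^3 - 3*s^2 - 3*s - 8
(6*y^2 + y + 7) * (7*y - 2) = 42*y^3 - 5*y^2 + 47*y - 14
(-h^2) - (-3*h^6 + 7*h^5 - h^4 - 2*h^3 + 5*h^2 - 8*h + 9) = 3*h^6 - 7*h^5 + h^4 + 2*h^3 - 6*h^2 + 8*h - 9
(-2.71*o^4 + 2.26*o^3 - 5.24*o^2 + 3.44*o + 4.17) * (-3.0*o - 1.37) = 8.13*o^5 - 3.0673*o^4 + 12.6238*o^3 - 3.1412*o^2 - 17.2228*o - 5.7129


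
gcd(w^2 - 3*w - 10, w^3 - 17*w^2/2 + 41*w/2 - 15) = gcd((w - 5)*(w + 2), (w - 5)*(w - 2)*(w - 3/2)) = w - 5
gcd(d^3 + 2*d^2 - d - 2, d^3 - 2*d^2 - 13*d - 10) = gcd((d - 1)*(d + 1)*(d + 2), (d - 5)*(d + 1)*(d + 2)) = d^2 + 3*d + 2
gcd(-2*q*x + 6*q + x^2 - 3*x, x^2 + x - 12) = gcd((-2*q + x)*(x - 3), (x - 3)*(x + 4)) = x - 3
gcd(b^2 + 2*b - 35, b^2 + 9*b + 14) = b + 7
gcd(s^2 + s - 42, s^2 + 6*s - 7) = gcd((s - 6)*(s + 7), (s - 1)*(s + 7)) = s + 7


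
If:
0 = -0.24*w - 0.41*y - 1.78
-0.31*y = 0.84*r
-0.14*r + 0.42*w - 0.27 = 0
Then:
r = 1.88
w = 1.27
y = -5.08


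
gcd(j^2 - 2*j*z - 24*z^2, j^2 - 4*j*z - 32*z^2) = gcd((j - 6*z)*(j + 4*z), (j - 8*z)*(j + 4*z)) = j + 4*z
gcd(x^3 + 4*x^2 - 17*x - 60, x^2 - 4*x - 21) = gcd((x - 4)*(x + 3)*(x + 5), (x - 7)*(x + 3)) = x + 3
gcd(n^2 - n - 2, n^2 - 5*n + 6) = n - 2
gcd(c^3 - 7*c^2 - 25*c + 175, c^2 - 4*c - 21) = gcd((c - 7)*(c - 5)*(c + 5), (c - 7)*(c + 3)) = c - 7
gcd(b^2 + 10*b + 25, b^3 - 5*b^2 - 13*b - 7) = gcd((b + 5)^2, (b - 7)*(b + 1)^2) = 1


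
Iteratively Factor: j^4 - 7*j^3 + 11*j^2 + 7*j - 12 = (j - 4)*(j^3 - 3*j^2 - j + 3) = (j - 4)*(j - 1)*(j^2 - 2*j - 3) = (j - 4)*(j - 3)*(j - 1)*(j + 1)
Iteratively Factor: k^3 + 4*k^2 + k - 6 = (k + 3)*(k^2 + k - 2) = (k - 1)*(k + 3)*(k + 2)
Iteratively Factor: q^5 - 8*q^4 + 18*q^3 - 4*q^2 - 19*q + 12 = (q - 3)*(q^4 - 5*q^3 + 3*q^2 + 5*q - 4) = (q - 4)*(q - 3)*(q^3 - q^2 - q + 1) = (q - 4)*(q - 3)*(q + 1)*(q^2 - 2*q + 1) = (q - 4)*(q - 3)*(q - 1)*(q + 1)*(q - 1)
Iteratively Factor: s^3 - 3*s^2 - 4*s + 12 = (s + 2)*(s^2 - 5*s + 6) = (s - 2)*(s + 2)*(s - 3)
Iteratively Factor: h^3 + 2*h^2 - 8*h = (h)*(h^2 + 2*h - 8) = h*(h + 4)*(h - 2)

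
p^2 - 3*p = p*(p - 3)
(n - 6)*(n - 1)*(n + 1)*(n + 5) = n^4 - n^3 - 31*n^2 + n + 30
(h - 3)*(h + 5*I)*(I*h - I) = I*h^3 - 5*h^2 - 4*I*h^2 + 20*h + 3*I*h - 15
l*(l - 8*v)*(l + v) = l^3 - 7*l^2*v - 8*l*v^2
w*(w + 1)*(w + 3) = w^3 + 4*w^2 + 3*w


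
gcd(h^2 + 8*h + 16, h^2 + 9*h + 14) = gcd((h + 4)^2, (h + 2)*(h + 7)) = 1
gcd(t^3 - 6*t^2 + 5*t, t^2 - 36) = 1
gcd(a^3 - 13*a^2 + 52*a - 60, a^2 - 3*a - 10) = a - 5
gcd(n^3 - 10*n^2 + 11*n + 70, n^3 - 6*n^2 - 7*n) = n - 7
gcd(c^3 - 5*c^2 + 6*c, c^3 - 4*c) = c^2 - 2*c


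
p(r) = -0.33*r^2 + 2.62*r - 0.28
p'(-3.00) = 4.60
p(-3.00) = -11.11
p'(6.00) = -1.34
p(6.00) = 3.56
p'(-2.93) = 4.55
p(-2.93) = -10.79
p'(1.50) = 1.63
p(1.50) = 2.91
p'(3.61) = 0.24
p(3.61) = 4.88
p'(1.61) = 1.56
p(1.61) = 3.08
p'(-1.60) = 3.68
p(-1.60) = -5.32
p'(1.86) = 1.39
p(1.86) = 3.45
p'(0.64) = 2.20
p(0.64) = 1.26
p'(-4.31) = 5.46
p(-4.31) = -17.70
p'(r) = 2.62 - 0.66*r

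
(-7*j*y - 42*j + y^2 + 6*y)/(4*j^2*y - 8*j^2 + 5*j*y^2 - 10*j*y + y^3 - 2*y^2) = (-7*j*y - 42*j + y^2 + 6*y)/(4*j^2*y - 8*j^2 + 5*j*y^2 - 10*j*y + y^3 - 2*y^2)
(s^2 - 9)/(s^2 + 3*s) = (s - 3)/s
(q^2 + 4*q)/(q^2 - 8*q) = (q + 4)/(q - 8)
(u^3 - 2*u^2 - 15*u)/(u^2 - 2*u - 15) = u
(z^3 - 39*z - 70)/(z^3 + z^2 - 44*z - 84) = (z + 5)/(z + 6)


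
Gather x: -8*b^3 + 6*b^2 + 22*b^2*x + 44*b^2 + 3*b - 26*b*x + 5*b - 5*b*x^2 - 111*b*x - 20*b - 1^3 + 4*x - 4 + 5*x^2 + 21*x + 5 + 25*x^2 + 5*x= -8*b^3 + 50*b^2 - 12*b + x^2*(30 - 5*b) + x*(22*b^2 - 137*b + 30)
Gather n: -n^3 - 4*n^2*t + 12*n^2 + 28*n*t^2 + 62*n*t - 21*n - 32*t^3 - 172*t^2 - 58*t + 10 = -n^3 + n^2*(12 - 4*t) + n*(28*t^2 + 62*t - 21) - 32*t^3 - 172*t^2 - 58*t + 10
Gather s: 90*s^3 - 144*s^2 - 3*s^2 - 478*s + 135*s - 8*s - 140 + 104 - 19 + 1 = 90*s^3 - 147*s^2 - 351*s - 54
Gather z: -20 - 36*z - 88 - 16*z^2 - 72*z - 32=-16*z^2 - 108*z - 140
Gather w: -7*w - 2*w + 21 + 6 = 27 - 9*w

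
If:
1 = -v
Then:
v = -1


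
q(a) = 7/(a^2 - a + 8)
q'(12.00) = -0.00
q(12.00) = 0.05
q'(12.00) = -0.00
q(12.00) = 0.05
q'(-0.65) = 0.20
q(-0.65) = 0.77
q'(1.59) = -0.19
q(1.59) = 0.78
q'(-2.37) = 0.16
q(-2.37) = 0.44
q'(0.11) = 0.09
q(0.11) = 0.89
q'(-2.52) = 0.15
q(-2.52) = 0.41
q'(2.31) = -0.21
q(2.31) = 0.63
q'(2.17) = -0.21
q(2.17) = 0.66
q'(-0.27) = 0.15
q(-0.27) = 0.84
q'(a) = 7*(1 - 2*a)/(a^2 - a + 8)^2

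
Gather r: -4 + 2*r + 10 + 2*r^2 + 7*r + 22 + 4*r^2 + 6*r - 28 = 6*r^2 + 15*r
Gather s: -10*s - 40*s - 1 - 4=-50*s - 5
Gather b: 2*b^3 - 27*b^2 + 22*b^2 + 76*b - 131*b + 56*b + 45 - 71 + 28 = 2*b^3 - 5*b^2 + b + 2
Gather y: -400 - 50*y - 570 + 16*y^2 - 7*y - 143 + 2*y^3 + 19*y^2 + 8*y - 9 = 2*y^3 + 35*y^2 - 49*y - 1122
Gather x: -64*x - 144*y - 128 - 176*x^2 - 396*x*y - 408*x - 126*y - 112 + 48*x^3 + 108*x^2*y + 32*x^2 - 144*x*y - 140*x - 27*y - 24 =48*x^3 + x^2*(108*y - 144) + x*(-540*y - 612) - 297*y - 264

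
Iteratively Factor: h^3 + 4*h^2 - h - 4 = (h - 1)*(h^2 + 5*h + 4) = (h - 1)*(h + 4)*(h + 1)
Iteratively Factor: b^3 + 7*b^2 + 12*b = (b + 3)*(b^2 + 4*b) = (b + 3)*(b + 4)*(b)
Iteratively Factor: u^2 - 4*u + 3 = (u - 1)*(u - 3)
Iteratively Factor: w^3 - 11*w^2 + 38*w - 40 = (w - 2)*(w^2 - 9*w + 20) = (w - 5)*(w - 2)*(w - 4)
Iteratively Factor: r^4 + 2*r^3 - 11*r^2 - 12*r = (r)*(r^3 + 2*r^2 - 11*r - 12) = r*(r - 3)*(r^2 + 5*r + 4) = r*(r - 3)*(r + 4)*(r + 1)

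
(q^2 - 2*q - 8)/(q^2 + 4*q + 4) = (q - 4)/(q + 2)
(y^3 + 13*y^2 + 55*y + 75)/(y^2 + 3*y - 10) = (y^2 + 8*y + 15)/(y - 2)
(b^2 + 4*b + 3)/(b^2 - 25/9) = 9*(b^2 + 4*b + 3)/(9*b^2 - 25)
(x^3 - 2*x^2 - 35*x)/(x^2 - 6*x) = (x^2 - 2*x - 35)/(x - 6)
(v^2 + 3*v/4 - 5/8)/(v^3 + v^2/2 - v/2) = (v + 5/4)/(v*(v + 1))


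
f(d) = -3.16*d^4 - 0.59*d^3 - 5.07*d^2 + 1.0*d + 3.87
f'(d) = -12.64*d^3 - 1.77*d^2 - 10.14*d + 1.0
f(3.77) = -734.37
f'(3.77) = -739.67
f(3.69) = -676.98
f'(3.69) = -695.59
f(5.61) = -3384.21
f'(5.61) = -2343.29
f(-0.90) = -2.78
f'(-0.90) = 17.91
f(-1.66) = -33.06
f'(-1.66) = 70.77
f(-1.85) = -48.61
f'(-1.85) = 93.73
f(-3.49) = -505.09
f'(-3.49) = 552.14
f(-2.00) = -64.25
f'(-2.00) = 115.32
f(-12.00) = -65244.45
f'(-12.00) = 21709.72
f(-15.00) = -159135.63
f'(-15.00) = 42414.85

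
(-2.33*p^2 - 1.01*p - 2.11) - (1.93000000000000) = -2.33*p^2 - 1.01*p - 4.04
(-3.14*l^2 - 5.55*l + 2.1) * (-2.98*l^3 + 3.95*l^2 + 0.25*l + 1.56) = 9.3572*l^5 + 4.136*l^4 - 28.9655*l^3 + 2.0091*l^2 - 8.133*l + 3.276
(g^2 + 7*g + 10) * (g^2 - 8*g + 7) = g^4 - g^3 - 39*g^2 - 31*g + 70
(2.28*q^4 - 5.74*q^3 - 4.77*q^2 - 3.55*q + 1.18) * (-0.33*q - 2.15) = -0.7524*q^5 - 3.0078*q^4 + 13.9151*q^3 + 11.427*q^2 + 7.2431*q - 2.537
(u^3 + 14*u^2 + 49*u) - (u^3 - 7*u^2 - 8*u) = 21*u^2 + 57*u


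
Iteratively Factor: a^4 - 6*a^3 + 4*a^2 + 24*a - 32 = (a - 2)*(a^3 - 4*a^2 - 4*a + 16) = (a - 4)*(a - 2)*(a^2 - 4) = (a - 4)*(a - 2)^2*(a + 2)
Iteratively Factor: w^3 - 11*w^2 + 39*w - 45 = (w - 3)*(w^2 - 8*w + 15) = (w - 3)^2*(w - 5)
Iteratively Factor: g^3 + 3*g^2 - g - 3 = (g + 3)*(g^2 - 1) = (g + 1)*(g + 3)*(g - 1)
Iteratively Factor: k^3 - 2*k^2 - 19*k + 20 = (k - 5)*(k^2 + 3*k - 4) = (k - 5)*(k - 1)*(k + 4)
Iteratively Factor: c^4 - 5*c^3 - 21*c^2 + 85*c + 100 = (c + 1)*(c^3 - 6*c^2 - 15*c + 100) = (c - 5)*(c + 1)*(c^2 - c - 20) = (c - 5)*(c + 1)*(c + 4)*(c - 5)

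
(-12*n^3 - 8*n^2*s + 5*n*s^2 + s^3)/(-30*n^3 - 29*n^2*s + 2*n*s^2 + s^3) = (-2*n + s)/(-5*n + s)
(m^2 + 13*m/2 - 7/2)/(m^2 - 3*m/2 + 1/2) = (m + 7)/(m - 1)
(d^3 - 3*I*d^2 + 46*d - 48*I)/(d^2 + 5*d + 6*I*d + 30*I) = (d^2 - 9*I*d - 8)/(d + 5)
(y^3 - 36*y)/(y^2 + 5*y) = (y^2 - 36)/(y + 5)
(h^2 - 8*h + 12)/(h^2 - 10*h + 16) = (h - 6)/(h - 8)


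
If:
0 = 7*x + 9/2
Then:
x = -9/14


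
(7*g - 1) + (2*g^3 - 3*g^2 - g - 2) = 2*g^3 - 3*g^2 + 6*g - 3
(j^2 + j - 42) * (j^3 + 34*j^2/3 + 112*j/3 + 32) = j^5 + 37*j^4/3 + 20*j^3/3 - 1220*j^2/3 - 1536*j - 1344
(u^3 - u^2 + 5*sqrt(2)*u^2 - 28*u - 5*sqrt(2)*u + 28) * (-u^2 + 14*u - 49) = -u^5 - 5*sqrt(2)*u^4 + 15*u^4 - 35*u^3 + 75*sqrt(2)*u^3 - 315*sqrt(2)*u^2 - 371*u^2 + 245*sqrt(2)*u + 1764*u - 1372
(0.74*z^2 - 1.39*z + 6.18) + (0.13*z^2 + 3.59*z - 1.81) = 0.87*z^2 + 2.2*z + 4.37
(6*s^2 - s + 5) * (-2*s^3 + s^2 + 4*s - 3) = -12*s^5 + 8*s^4 + 13*s^3 - 17*s^2 + 23*s - 15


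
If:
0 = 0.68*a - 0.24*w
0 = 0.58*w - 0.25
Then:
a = 0.15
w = 0.43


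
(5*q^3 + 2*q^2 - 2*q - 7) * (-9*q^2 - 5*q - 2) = -45*q^5 - 43*q^4 - 2*q^3 + 69*q^2 + 39*q + 14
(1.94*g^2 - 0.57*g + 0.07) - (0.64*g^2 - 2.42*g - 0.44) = 1.3*g^2 + 1.85*g + 0.51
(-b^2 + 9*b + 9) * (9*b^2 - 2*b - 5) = -9*b^4 + 83*b^3 + 68*b^2 - 63*b - 45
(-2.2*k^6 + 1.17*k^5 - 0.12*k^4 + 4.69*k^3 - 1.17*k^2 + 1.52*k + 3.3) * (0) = 0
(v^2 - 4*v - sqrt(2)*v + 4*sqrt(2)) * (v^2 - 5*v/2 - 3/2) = v^4 - 13*v^3/2 - sqrt(2)*v^3 + 17*v^2/2 + 13*sqrt(2)*v^2/2 - 17*sqrt(2)*v/2 + 6*v - 6*sqrt(2)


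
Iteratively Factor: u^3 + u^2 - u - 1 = (u + 1)*(u^2 - 1) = (u + 1)^2*(u - 1)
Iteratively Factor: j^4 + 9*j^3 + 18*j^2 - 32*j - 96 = (j + 3)*(j^3 + 6*j^2 - 32) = (j + 3)*(j + 4)*(j^2 + 2*j - 8) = (j + 3)*(j + 4)^2*(j - 2)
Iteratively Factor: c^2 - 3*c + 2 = (c - 1)*(c - 2)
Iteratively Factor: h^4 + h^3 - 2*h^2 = (h)*(h^3 + h^2 - 2*h) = h^2*(h^2 + h - 2) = h^2*(h + 2)*(h - 1)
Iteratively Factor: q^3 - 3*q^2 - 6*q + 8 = (q + 2)*(q^2 - 5*q + 4) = (q - 4)*(q + 2)*(q - 1)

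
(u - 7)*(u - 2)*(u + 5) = u^3 - 4*u^2 - 31*u + 70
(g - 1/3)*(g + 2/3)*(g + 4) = g^3 + 13*g^2/3 + 10*g/9 - 8/9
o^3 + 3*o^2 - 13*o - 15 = (o - 3)*(o + 1)*(o + 5)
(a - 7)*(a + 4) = a^2 - 3*a - 28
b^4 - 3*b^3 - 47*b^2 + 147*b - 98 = (b - 7)*(b - 2)*(b - 1)*(b + 7)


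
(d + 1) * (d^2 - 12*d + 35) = d^3 - 11*d^2 + 23*d + 35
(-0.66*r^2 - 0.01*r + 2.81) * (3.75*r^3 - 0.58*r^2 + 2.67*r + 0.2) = -2.475*r^5 + 0.3453*r^4 + 8.7811*r^3 - 1.7885*r^2 + 7.5007*r + 0.562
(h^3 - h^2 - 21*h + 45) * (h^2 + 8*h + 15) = h^5 + 7*h^4 - 14*h^3 - 138*h^2 + 45*h + 675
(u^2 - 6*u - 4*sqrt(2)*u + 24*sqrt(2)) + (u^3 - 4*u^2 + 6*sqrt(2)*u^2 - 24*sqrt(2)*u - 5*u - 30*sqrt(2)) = u^3 - 3*u^2 + 6*sqrt(2)*u^2 - 28*sqrt(2)*u - 11*u - 6*sqrt(2)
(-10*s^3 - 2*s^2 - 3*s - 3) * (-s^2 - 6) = 10*s^5 + 2*s^4 + 63*s^3 + 15*s^2 + 18*s + 18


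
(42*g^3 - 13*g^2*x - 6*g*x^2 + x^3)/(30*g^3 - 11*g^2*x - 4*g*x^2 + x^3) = (-7*g + x)/(-5*g + x)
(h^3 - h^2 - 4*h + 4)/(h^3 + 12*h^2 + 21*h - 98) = (h^2 + h - 2)/(h^2 + 14*h + 49)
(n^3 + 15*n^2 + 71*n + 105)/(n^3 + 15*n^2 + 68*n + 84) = (n^2 + 8*n + 15)/(n^2 + 8*n + 12)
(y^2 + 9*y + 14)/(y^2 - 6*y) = (y^2 + 9*y + 14)/(y*(y - 6))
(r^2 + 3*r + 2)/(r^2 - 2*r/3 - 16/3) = 3*(r + 1)/(3*r - 8)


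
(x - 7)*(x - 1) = x^2 - 8*x + 7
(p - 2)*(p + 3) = p^2 + p - 6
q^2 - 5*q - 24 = (q - 8)*(q + 3)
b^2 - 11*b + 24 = (b - 8)*(b - 3)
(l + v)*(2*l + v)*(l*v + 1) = 2*l^3*v + 3*l^2*v^2 + 2*l^2 + l*v^3 + 3*l*v + v^2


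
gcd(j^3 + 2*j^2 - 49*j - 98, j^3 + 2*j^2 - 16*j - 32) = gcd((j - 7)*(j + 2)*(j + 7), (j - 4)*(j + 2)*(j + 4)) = j + 2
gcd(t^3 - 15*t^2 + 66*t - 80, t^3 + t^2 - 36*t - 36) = 1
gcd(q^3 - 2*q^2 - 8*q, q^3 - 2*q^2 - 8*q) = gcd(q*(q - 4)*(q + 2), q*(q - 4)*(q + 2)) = q^3 - 2*q^2 - 8*q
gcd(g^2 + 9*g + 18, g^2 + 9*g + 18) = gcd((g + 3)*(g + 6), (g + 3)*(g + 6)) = g^2 + 9*g + 18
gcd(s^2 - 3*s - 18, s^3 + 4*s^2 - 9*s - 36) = s + 3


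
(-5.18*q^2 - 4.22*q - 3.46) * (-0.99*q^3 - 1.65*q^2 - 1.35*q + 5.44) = 5.1282*q^5 + 12.7248*q^4 + 17.3814*q^3 - 16.7732*q^2 - 18.2858*q - 18.8224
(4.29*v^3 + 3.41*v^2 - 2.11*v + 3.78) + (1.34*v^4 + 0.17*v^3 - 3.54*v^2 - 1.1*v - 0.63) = 1.34*v^4 + 4.46*v^3 - 0.13*v^2 - 3.21*v + 3.15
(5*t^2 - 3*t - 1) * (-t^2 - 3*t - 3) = -5*t^4 - 12*t^3 - 5*t^2 + 12*t + 3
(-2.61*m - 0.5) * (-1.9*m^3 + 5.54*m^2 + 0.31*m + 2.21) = 4.959*m^4 - 13.5094*m^3 - 3.5791*m^2 - 5.9231*m - 1.105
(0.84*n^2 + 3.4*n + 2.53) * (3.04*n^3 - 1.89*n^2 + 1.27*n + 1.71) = 2.5536*n^5 + 8.7484*n^4 + 2.332*n^3 + 0.972700000000001*n^2 + 9.0271*n + 4.3263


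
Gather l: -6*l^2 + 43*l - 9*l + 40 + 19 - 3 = -6*l^2 + 34*l + 56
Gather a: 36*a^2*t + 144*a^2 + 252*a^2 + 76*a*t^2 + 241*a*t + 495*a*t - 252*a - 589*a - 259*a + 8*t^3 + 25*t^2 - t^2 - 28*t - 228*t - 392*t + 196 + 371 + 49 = a^2*(36*t + 396) + a*(76*t^2 + 736*t - 1100) + 8*t^3 + 24*t^2 - 648*t + 616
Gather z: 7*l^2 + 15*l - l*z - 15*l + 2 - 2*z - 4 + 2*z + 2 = 7*l^2 - l*z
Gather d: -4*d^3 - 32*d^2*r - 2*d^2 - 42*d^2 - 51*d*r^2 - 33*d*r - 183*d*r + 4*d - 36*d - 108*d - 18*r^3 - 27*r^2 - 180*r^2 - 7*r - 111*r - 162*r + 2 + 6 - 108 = -4*d^3 + d^2*(-32*r - 44) + d*(-51*r^2 - 216*r - 140) - 18*r^3 - 207*r^2 - 280*r - 100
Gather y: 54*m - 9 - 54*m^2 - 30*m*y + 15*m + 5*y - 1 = -54*m^2 + 69*m + y*(5 - 30*m) - 10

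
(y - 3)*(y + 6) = y^2 + 3*y - 18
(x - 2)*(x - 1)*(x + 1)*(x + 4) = x^4 + 2*x^3 - 9*x^2 - 2*x + 8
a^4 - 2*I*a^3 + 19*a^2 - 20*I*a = a*(a - 5*I)*(a - I)*(a + 4*I)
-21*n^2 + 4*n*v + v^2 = (-3*n + v)*(7*n + v)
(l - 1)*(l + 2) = l^2 + l - 2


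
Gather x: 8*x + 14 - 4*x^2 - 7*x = -4*x^2 + x + 14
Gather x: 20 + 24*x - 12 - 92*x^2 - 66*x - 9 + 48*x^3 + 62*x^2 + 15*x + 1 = 48*x^3 - 30*x^2 - 27*x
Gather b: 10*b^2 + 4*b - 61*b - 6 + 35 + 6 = 10*b^2 - 57*b + 35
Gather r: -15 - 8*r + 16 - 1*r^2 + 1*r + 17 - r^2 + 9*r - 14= -2*r^2 + 2*r + 4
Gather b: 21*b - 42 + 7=21*b - 35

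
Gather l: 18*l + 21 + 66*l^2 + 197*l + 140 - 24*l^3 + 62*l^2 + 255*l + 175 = -24*l^3 + 128*l^2 + 470*l + 336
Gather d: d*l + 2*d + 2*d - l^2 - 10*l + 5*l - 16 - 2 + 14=d*(l + 4) - l^2 - 5*l - 4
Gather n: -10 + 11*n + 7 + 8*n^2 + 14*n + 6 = 8*n^2 + 25*n + 3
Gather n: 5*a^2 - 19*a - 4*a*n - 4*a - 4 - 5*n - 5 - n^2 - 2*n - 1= 5*a^2 - 23*a - n^2 + n*(-4*a - 7) - 10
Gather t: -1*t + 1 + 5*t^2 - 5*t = 5*t^2 - 6*t + 1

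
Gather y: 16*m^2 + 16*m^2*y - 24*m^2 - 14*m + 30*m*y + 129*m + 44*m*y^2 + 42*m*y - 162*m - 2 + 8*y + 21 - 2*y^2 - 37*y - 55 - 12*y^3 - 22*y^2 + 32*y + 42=-8*m^2 - 47*m - 12*y^3 + y^2*(44*m - 24) + y*(16*m^2 + 72*m + 3) + 6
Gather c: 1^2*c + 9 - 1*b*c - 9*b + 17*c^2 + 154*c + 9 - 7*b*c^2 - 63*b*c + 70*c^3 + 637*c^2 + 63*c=-9*b + 70*c^3 + c^2*(654 - 7*b) + c*(218 - 64*b) + 18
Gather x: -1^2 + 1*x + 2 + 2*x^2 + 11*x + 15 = 2*x^2 + 12*x + 16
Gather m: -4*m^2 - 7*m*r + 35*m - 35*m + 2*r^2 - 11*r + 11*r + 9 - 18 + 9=-4*m^2 - 7*m*r + 2*r^2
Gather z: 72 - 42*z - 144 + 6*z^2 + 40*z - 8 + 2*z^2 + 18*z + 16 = 8*z^2 + 16*z - 64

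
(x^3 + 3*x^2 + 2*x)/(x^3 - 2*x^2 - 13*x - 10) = x/(x - 5)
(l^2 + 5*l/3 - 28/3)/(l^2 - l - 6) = (-l^2 - 5*l/3 + 28/3)/(-l^2 + l + 6)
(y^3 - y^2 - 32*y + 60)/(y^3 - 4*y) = (y^2 + y - 30)/(y*(y + 2))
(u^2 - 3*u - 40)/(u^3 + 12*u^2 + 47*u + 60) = (u - 8)/(u^2 + 7*u + 12)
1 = 1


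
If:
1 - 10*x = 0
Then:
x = 1/10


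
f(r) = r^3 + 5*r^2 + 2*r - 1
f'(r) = 3*r^2 + 10*r + 2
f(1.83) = 25.53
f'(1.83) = 30.35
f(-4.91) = -8.65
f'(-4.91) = 25.22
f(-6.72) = -92.11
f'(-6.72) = 70.28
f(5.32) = 301.72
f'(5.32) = 140.11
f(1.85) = 26.14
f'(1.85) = 30.77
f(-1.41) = 3.32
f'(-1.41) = -6.14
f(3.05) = 79.99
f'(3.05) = 60.41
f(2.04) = 32.38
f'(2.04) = 34.88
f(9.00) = 1151.00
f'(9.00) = 335.00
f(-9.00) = -343.00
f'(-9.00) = 155.00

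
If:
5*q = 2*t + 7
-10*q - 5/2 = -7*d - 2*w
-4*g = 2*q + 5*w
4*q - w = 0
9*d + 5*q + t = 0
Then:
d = 103/282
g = -22/141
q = 4/141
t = -967/282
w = 16/141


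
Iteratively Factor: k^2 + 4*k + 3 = (k + 3)*(k + 1)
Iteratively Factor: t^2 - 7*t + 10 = (t - 2)*(t - 5)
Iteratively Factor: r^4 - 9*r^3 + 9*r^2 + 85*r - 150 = (r - 5)*(r^3 - 4*r^2 - 11*r + 30) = (r - 5)*(r - 2)*(r^2 - 2*r - 15) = (r - 5)^2*(r - 2)*(r + 3)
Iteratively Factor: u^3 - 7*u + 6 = (u + 3)*(u^2 - 3*u + 2) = (u - 2)*(u + 3)*(u - 1)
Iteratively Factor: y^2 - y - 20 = (y - 5)*(y + 4)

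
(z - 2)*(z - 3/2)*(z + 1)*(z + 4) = z^4 + 3*z^3/2 - 21*z^2/2 + z + 12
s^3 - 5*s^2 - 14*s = s*(s - 7)*(s + 2)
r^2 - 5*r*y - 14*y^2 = (r - 7*y)*(r + 2*y)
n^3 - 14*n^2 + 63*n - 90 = (n - 6)*(n - 5)*(n - 3)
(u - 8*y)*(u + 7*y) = u^2 - u*y - 56*y^2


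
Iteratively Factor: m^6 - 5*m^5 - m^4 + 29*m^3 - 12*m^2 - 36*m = (m + 2)*(m^5 - 7*m^4 + 13*m^3 + 3*m^2 - 18*m) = (m - 2)*(m + 2)*(m^4 - 5*m^3 + 3*m^2 + 9*m) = (m - 2)*(m + 1)*(m + 2)*(m^3 - 6*m^2 + 9*m) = (m - 3)*(m - 2)*(m + 1)*(m + 2)*(m^2 - 3*m) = (m - 3)^2*(m - 2)*(m + 1)*(m + 2)*(m)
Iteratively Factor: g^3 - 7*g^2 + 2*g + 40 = (g - 4)*(g^2 - 3*g - 10) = (g - 4)*(g + 2)*(g - 5)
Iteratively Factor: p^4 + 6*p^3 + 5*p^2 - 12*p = (p)*(p^3 + 6*p^2 + 5*p - 12) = p*(p + 3)*(p^2 + 3*p - 4) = p*(p - 1)*(p + 3)*(p + 4)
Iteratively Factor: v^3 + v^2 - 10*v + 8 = (v - 2)*(v^2 + 3*v - 4) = (v - 2)*(v - 1)*(v + 4)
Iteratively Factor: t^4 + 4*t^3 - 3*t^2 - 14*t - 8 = (t + 1)*(t^3 + 3*t^2 - 6*t - 8) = (t + 1)*(t + 4)*(t^2 - t - 2) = (t + 1)^2*(t + 4)*(t - 2)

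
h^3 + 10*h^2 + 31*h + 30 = (h + 2)*(h + 3)*(h + 5)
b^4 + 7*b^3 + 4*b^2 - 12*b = b*(b - 1)*(b + 2)*(b + 6)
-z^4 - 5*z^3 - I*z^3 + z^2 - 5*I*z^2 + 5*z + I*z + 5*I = (z + 1)*(z + 5)*(-I*z + 1)*(-I*z + I)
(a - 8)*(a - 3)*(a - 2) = a^3 - 13*a^2 + 46*a - 48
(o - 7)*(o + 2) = o^2 - 5*o - 14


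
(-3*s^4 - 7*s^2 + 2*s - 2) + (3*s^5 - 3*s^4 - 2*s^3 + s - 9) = 3*s^5 - 6*s^4 - 2*s^3 - 7*s^2 + 3*s - 11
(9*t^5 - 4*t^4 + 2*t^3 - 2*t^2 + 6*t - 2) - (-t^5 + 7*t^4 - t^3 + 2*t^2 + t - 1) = 10*t^5 - 11*t^4 + 3*t^3 - 4*t^2 + 5*t - 1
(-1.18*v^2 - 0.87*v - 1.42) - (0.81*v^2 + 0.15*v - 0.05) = -1.99*v^2 - 1.02*v - 1.37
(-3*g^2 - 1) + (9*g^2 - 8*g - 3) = 6*g^2 - 8*g - 4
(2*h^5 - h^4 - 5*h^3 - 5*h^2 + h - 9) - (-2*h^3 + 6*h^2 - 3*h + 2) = 2*h^5 - h^4 - 3*h^3 - 11*h^2 + 4*h - 11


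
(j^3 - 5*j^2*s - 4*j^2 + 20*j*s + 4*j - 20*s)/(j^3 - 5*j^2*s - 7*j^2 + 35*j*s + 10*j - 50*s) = (j - 2)/(j - 5)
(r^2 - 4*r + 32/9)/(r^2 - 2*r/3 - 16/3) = (r - 4/3)/(r + 2)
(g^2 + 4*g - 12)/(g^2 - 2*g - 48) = (g - 2)/(g - 8)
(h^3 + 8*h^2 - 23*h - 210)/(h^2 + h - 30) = h + 7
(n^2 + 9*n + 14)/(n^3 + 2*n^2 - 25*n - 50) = (n + 7)/(n^2 - 25)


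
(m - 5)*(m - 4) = m^2 - 9*m + 20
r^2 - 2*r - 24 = (r - 6)*(r + 4)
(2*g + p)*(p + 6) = 2*g*p + 12*g + p^2 + 6*p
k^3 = k^3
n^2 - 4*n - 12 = (n - 6)*(n + 2)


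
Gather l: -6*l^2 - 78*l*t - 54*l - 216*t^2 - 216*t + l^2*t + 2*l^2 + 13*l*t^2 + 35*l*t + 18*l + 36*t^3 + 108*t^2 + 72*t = l^2*(t - 4) + l*(13*t^2 - 43*t - 36) + 36*t^3 - 108*t^2 - 144*t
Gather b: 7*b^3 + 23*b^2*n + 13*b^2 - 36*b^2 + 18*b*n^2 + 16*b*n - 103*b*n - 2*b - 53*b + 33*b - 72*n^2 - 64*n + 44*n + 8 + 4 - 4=7*b^3 + b^2*(23*n - 23) + b*(18*n^2 - 87*n - 22) - 72*n^2 - 20*n + 8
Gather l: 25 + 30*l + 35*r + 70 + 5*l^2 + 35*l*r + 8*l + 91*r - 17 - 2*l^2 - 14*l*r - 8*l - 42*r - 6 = 3*l^2 + l*(21*r + 30) + 84*r + 72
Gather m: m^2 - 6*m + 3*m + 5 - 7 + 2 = m^2 - 3*m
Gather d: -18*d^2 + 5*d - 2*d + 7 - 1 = -18*d^2 + 3*d + 6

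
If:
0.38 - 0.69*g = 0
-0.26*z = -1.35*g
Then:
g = 0.55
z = 2.86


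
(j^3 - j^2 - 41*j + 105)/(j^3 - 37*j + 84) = (j - 5)/(j - 4)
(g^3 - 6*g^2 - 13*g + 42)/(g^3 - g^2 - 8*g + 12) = (g - 7)/(g - 2)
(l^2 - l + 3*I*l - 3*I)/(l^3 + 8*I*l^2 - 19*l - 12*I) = (l - 1)/(l^2 + 5*I*l - 4)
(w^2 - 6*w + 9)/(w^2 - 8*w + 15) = (w - 3)/(w - 5)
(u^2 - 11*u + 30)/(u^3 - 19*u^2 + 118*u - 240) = 1/(u - 8)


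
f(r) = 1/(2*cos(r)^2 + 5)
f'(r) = 4*sin(r)*cos(r)/(2*cos(r)^2 + 5)^2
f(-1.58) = 0.20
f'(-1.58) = 0.00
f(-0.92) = 0.17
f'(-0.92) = -0.06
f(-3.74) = 0.16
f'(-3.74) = -0.05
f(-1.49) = 0.20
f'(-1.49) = -0.01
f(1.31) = 0.19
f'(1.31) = 0.04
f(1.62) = 0.20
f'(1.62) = -0.01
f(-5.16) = 0.19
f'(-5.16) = 0.05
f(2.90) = 0.15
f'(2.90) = -0.02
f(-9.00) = 0.15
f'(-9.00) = 0.03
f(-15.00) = 0.16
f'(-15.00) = 0.05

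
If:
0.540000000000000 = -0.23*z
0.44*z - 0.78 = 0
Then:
No Solution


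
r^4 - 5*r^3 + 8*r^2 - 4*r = r*(r - 2)^2*(r - 1)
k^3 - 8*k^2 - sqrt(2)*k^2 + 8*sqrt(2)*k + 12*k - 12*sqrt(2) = (k - 6)*(k - 2)*(k - sqrt(2))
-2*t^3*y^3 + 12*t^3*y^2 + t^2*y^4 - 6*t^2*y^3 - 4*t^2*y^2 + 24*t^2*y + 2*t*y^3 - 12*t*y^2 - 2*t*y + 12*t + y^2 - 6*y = (-2*t + y)*(y - 6)*(t*y + 1)^2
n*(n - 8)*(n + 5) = n^3 - 3*n^2 - 40*n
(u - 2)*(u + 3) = u^2 + u - 6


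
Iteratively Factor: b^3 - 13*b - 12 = (b + 1)*(b^2 - b - 12) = (b + 1)*(b + 3)*(b - 4)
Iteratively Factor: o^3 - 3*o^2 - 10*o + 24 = (o - 2)*(o^2 - o - 12) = (o - 2)*(o + 3)*(o - 4)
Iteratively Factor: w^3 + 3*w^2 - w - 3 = (w + 1)*(w^2 + 2*w - 3) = (w - 1)*(w + 1)*(w + 3)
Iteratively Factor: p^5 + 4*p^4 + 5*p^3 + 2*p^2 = (p + 1)*(p^4 + 3*p^3 + 2*p^2) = p*(p + 1)*(p^3 + 3*p^2 + 2*p) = p*(p + 1)*(p + 2)*(p^2 + p) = p*(p + 1)^2*(p + 2)*(p)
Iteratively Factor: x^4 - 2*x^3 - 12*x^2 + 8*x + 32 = (x + 2)*(x^3 - 4*x^2 - 4*x + 16) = (x + 2)^2*(x^2 - 6*x + 8) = (x - 2)*(x + 2)^2*(x - 4)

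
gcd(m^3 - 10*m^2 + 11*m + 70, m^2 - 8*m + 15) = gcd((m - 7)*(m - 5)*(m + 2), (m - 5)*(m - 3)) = m - 5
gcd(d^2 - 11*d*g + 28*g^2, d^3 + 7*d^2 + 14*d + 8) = 1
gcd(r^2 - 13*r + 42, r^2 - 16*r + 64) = 1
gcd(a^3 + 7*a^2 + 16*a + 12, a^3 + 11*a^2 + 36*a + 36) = a^2 + 5*a + 6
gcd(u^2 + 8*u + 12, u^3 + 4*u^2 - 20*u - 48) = u^2 + 8*u + 12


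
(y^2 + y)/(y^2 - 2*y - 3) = y/(y - 3)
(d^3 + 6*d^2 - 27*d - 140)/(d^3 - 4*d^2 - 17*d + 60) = (d + 7)/(d - 3)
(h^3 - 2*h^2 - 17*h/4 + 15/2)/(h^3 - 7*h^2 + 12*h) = (4*h^3 - 8*h^2 - 17*h + 30)/(4*h*(h^2 - 7*h + 12))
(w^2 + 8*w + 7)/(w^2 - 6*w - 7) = (w + 7)/(w - 7)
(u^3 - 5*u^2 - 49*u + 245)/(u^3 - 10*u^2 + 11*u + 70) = (u + 7)/(u + 2)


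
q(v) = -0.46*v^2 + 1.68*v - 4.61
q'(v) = 1.68 - 0.92*v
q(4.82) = -7.20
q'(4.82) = -2.75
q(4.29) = -5.87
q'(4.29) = -2.27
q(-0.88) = -6.44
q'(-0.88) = 2.49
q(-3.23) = -14.84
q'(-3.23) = 4.65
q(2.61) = -3.36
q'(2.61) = -0.72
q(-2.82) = -13.01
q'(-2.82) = 4.27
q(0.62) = -3.75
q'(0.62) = 1.11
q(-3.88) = -18.05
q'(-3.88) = 5.25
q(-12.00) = -91.01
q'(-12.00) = 12.72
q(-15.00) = -133.31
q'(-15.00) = 15.48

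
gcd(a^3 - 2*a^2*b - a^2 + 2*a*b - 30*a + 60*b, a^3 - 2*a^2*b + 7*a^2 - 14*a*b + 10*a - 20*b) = a^2 - 2*a*b + 5*a - 10*b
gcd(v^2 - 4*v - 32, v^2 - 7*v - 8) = v - 8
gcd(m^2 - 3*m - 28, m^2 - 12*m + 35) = m - 7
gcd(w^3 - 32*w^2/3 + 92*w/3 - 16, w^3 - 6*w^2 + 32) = w - 4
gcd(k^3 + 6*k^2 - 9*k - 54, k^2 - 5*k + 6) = k - 3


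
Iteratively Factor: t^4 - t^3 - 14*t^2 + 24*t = (t)*(t^3 - t^2 - 14*t + 24) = t*(t + 4)*(t^2 - 5*t + 6) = t*(t - 2)*(t + 4)*(t - 3)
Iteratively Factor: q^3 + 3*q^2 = (q)*(q^2 + 3*q) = q^2*(q + 3)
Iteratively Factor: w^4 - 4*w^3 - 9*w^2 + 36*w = (w - 4)*(w^3 - 9*w) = (w - 4)*(w + 3)*(w^2 - 3*w) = w*(w - 4)*(w + 3)*(w - 3)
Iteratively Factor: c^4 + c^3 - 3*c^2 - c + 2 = (c + 1)*(c^3 - 3*c + 2) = (c + 1)*(c + 2)*(c^2 - 2*c + 1) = (c - 1)*(c + 1)*(c + 2)*(c - 1)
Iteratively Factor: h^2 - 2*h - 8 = (h - 4)*(h + 2)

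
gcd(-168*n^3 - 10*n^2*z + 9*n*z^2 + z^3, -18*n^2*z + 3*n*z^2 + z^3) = 6*n + z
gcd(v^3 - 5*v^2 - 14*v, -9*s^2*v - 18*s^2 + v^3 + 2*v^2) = v + 2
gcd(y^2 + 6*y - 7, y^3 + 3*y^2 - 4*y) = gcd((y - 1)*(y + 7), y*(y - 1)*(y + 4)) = y - 1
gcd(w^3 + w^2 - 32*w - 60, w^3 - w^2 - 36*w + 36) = w - 6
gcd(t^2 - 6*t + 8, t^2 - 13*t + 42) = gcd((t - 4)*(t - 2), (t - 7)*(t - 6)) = 1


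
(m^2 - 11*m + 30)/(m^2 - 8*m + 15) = (m - 6)/(m - 3)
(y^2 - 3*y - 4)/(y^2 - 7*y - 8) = (y - 4)/(y - 8)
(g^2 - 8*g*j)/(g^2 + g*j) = (g - 8*j)/(g + j)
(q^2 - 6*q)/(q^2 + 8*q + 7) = q*(q - 6)/(q^2 + 8*q + 7)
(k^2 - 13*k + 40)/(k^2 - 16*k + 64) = (k - 5)/(k - 8)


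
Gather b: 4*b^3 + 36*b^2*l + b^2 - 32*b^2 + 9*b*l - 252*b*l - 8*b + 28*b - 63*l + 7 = 4*b^3 + b^2*(36*l - 31) + b*(20 - 243*l) - 63*l + 7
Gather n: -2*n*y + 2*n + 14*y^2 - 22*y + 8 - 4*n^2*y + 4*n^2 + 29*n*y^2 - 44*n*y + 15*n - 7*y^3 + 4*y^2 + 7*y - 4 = n^2*(4 - 4*y) + n*(29*y^2 - 46*y + 17) - 7*y^3 + 18*y^2 - 15*y + 4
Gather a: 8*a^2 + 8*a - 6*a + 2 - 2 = 8*a^2 + 2*a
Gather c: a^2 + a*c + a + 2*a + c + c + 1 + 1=a^2 + 3*a + c*(a + 2) + 2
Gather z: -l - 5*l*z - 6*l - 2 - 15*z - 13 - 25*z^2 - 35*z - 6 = -7*l - 25*z^2 + z*(-5*l - 50) - 21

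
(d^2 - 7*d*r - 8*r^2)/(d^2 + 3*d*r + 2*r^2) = (d - 8*r)/(d + 2*r)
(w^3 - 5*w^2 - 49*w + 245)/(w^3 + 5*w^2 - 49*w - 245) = (w - 5)/(w + 5)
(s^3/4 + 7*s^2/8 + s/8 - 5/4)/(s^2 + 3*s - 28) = (2*s^3 + 7*s^2 + s - 10)/(8*(s^2 + 3*s - 28))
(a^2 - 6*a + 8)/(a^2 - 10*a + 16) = (a - 4)/(a - 8)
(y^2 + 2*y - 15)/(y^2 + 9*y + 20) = (y - 3)/(y + 4)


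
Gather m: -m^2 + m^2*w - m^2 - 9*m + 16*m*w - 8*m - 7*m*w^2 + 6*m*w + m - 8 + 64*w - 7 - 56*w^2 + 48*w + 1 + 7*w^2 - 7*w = m^2*(w - 2) + m*(-7*w^2 + 22*w - 16) - 49*w^2 + 105*w - 14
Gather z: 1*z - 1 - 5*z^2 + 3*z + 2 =-5*z^2 + 4*z + 1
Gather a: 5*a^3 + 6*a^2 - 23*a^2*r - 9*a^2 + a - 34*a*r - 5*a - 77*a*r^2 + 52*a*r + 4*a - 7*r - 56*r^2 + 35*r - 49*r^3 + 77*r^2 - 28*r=5*a^3 + a^2*(-23*r - 3) + a*(-77*r^2 + 18*r) - 49*r^3 + 21*r^2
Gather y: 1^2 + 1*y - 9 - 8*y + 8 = -7*y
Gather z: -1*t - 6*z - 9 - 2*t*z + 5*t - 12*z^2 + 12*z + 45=4*t - 12*z^2 + z*(6 - 2*t) + 36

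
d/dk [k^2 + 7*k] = 2*k + 7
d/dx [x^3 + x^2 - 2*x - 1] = 3*x^2 + 2*x - 2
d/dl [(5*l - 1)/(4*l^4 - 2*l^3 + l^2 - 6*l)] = (-60*l^4 + 36*l^3 - 11*l^2 + 2*l - 6)/(l^2*(16*l^6 - 16*l^5 + 12*l^4 - 52*l^3 + 25*l^2 - 12*l + 36))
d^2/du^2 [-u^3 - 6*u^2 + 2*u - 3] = -6*u - 12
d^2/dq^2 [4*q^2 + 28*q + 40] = 8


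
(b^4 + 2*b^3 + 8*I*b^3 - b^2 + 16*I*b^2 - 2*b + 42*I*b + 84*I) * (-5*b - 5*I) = -5*b^5 - 10*b^4 - 45*I*b^4 + 45*b^3 - 90*I*b^3 + 90*b^2 - 205*I*b^2 + 210*b - 410*I*b + 420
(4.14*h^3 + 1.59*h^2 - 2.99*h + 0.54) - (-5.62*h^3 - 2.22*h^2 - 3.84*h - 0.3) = 9.76*h^3 + 3.81*h^2 + 0.85*h + 0.84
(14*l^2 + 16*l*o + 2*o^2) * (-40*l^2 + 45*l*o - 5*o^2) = -560*l^4 - 10*l^3*o + 570*l^2*o^2 + 10*l*o^3 - 10*o^4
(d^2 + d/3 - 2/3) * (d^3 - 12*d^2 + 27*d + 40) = d^5 - 35*d^4/3 + 67*d^3/3 + 57*d^2 - 14*d/3 - 80/3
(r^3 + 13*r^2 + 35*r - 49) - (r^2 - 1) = r^3 + 12*r^2 + 35*r - 48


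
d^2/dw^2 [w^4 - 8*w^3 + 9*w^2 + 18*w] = 12*w^2 - 48*w + 18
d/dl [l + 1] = 1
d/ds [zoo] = 0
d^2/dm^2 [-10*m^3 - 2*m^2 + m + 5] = -60*m - 4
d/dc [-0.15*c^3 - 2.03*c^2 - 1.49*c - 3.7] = -0.45*c^2 - 4.06*c - 1.49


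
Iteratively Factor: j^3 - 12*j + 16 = (j - 2)*(j^2 + 2*j - 8) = (j - 2)^2*(j + 4)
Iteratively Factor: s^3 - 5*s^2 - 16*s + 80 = (s - 4)*(s^2 - s - 20) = (s - 5)*(s - 4)*(s + 4)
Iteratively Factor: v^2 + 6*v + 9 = (v + 3)*(v + 3)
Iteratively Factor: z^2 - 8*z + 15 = (z - 5)*(z - 3)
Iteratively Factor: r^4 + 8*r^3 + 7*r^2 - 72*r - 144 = (r + 3)*(r^3 + 5*r^2 - 8*r - 48) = (r + 3)*(r + 4)*(r^2 + r - 12) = (r + 3)*(r + 4)^2*(r - 3)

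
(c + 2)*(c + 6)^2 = c^3 + 14*c^2 + 60*c + 72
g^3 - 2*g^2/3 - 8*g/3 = g*(g - 2)*(g + 4/3)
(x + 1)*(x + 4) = x^2 + 5*x + 4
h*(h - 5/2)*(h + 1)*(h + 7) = h^4 + 11*h^3/2 - 13*h^2 - 35*h/2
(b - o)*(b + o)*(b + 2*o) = b^3 + 2*b^2*o - b*o^2 - 2*o^3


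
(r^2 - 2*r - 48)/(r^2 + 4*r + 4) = (r^2 - 2*r - 48)/(r^2 + 4*r + 4)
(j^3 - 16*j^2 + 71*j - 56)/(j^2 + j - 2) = (j^2 - 15*j + 56)/(j + 2)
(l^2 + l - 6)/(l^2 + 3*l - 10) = (l + 3)/(l + 5)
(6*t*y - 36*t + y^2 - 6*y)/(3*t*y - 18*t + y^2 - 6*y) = (6*t + y)/(3*t + y)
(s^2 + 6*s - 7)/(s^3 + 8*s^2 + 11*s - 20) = (s + 7)/(s^2 + 9*s + 20)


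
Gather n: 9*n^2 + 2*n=9*n^2 + 2*n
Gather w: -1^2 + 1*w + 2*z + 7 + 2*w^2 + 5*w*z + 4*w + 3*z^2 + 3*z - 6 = 2*w^2 + w*(5*z + 5) + 3*z^2 + 5*z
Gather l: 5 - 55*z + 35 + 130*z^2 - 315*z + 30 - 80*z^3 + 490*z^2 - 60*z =-80*z^3 + 620*z^2 - 430*z + 70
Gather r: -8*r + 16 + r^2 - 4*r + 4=r^2 - 12*r + 20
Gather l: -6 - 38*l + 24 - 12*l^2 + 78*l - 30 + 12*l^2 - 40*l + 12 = 0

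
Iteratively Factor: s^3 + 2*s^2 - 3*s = (s + 3)*(s^2 - s) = (s - 1)*(s + 3)*(s)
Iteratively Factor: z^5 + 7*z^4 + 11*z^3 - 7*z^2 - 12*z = (z + 4)*(z^4 + 3*z^3 - z^2 - 3*z) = z*(z + 4)*(z^3 + 3*z^2 - z - 3) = z*(z + 3)*(z + 4)*(z^2 - 1) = z*(z - 1)*(z + 3)*(z + 4)*(z + 1)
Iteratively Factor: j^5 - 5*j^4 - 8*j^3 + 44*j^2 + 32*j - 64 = (j + 2)*(j^4 - 7*j^3 + 6*j^2 + 32*j - 32) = (j - 1)*(j + 2)*(j^3 - 6*j^2 + 32) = (j - 4)*(j - 1)*(j + 2)*(j^2 - 2*j - 8) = (j - 4)^2*(j - 1)*(j + 2)*(j + 2)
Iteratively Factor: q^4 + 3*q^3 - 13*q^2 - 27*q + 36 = (q + 3)*(q^3 - 13*q + 12) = (q - 3)*(q + 3)*(q^2 + 3*q - 4) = (q - 3)*(q + 3)*(q + 4)*(q - 1)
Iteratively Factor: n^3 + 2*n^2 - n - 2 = (n - 1)*(n^2 + 3*n + 2) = (n - 1)*(n + 2)*(n + 1)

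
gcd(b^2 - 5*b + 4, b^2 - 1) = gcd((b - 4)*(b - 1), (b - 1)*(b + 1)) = b - 1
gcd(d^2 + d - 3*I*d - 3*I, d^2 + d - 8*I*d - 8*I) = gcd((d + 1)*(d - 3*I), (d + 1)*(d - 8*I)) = d + 1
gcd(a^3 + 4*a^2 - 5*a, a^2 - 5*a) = a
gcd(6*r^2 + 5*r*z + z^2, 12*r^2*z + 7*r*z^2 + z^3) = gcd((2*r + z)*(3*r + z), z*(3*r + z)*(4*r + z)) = 3*r + z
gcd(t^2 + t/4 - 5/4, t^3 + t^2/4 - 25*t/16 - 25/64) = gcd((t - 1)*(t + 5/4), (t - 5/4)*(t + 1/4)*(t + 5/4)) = t + 5/4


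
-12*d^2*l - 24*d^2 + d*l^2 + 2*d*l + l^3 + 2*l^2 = (-3*d + l)*(4*d + l)*(l + 2)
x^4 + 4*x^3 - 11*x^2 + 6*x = x*(x - 1)^2*(x + 6)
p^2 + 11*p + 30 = (p + 5)*(p + 6)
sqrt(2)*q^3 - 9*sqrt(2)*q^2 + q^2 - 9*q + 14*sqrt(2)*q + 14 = (q - 7)*(q - 2)*(sqrt(2)*q + 1)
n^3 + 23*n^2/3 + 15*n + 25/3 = (n + 1)*(n + 5/3)*(n + 5)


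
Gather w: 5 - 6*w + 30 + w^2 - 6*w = w^2 - 12*w + 35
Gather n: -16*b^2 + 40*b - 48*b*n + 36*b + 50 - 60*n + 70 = -16*b^2 + 76*b + n*(-48*b - 60) + 120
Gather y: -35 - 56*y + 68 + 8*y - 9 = 24 - 48*y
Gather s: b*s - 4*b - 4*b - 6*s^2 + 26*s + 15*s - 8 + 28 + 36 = -8*b - 6*s^2 + s*(b + 41) + 56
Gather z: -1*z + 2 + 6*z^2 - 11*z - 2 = 6*z^2 - 12*z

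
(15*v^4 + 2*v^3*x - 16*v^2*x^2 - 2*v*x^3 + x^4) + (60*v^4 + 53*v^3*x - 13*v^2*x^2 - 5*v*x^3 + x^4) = 75*v^4 + 55*v^3*x - 29*v^2*x^2 - 7*v*x^3 + 2*x^4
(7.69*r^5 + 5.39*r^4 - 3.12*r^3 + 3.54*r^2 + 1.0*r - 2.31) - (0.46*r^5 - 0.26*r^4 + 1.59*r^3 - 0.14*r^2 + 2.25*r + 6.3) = 7.23*r^5 + 5.65*r^4 - 4.71*r^3 + 3.68*r^2 - 1.25*r - 8.61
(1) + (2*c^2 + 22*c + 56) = 2*c^2 + 22*c + 57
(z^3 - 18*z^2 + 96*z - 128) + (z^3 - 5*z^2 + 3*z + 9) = 2*z^3 - 23*z^2 + 99*z - 119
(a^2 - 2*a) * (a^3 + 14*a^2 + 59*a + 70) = a^5 + 12*a^4 + 31*a^3 - 48*a^2 - 140*a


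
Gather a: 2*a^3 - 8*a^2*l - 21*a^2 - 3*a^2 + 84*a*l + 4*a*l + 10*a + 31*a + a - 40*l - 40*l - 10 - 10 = 2*a^3 + a^2*(-8*l - 24) + a*(88*l + 42) - 80*l - 20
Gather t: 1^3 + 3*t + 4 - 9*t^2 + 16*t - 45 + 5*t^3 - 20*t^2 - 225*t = 5*t^3 - 29*t^2 - 206*t - 40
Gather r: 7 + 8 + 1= 16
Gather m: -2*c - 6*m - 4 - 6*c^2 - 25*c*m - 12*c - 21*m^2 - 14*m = -6*c^2 - 14*c - 21*m^2 + m*(-25*c - 20) - 4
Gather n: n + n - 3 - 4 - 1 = 2*n - 8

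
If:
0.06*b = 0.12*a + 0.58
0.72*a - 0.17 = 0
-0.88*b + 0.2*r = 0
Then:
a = 0.24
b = 10.14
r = 44.61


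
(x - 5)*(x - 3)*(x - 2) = x^3 - 10*x^2 + 31*x - 30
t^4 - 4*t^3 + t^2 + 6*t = t*(t - 3)*(t - 2)*(t + 1)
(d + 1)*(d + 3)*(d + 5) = d^3 + 9*d^2 + 23*d + 15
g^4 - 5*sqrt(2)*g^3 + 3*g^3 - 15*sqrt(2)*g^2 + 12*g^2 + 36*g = g*(g + 3)*(g - 3*sqrt(2))*(g - 2*sqrt(2))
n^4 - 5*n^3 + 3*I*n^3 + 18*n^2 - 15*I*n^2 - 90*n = n*(n - 5)*(n - 3*I)*(n + 6*I)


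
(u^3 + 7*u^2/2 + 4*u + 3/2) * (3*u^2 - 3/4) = 3*u^5 + 21*u^4/2 + 45*u^3/4 + 15*u^2/8 - 3*u - 9/8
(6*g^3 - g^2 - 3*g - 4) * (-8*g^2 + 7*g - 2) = -48*g^5 + 50*g^4 + 5*g^3 + 13*g^2 - 22*g + 8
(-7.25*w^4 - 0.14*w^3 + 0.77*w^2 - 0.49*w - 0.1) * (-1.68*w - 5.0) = 12.18*w^5 + 36.4852*w^4 - 0.5936*w^3 - 3.0268*w^2 + 2.618*w + 0.5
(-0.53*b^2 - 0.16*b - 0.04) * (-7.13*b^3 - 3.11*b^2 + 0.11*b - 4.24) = 3.7789*b^5 + 2.7891*b^4 + 0.7245*b^3 + 2.354*b^2 + 0.674*b + 0.1696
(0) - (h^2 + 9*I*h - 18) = -h^2 - 9*I*h + 18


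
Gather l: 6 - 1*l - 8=-l - 2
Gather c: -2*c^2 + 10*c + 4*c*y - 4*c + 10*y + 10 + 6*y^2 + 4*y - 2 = -2*c^2 + c*(4*y + 6) + 6*y^2 + 14*y + 8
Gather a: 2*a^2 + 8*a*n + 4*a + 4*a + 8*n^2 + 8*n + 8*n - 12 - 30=2*a^2 + a*(8*n + 8) + 8*n^2 + 16*n - 42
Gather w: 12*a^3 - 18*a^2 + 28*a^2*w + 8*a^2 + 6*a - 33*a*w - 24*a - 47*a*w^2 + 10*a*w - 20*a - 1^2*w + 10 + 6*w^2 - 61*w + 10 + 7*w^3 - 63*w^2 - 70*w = 12*a^3 - 10*a^2 - 38*a + 7*w^3 + w^2*(-47*a - 57) + w*(28*a^2 - 23*a - 132) + 20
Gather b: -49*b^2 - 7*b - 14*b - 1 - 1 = -49*b^2 - 21*b - 2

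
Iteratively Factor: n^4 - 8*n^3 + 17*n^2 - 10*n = (n - 5)*(n^3 - 3*n^2 + 2*n) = n*(n - 5)*(n^2 - 3*n + 2) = n*(n - 5)*(n - 1)*(n - 2)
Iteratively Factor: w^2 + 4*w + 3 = (w + 3)*(w + 1)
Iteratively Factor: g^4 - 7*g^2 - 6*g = (g + 2)*(g^3 - 2*g^2 - 3*g) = (g - 3)*(g + 2)*(g^2 + g) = g*(g - 3)*(g + 2)*(g + 1)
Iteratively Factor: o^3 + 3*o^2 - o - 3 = (o + 3)*(o^2 - 1) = (o - 1)*(o + 3)*(o + 1)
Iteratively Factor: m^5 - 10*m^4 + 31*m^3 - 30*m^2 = (m - 5)*(m^4 - 5*m^3 + 6*m^2) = (m - 5)*(m - 2)*(m^3 - 3*m^2) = m*(m - 5)*(m - 2)*(m^2 - 3*m) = m^2*(m - 5)*(m - 2)*(m - 3)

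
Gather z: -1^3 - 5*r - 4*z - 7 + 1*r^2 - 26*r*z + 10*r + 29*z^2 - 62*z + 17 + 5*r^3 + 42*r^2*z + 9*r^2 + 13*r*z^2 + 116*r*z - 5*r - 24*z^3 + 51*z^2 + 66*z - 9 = 5*r^3 + 10*r^2 - 24*z^3 + z^2*(13*r + 80) + z*(42*r^2 + 90*r)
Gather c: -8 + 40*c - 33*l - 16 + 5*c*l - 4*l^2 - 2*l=c*(5*l + 40) - 4*l^2 - 35*l - 24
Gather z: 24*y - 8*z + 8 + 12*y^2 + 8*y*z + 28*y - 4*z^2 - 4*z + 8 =12*y^2 + 52*y - 4*z^2 + z*(8*y - 12) + 16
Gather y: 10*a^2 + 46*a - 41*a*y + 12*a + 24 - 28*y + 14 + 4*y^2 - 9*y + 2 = 10*a^2 + 58*a + 4*y^2 + y*(-41*a - 37) + 40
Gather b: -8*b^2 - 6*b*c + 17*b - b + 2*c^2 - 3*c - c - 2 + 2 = -8*b^2 + b*(16 - 6*c) + 2*c^2 - 4*c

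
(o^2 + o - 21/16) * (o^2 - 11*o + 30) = o^4 - 10*o^3 + 283*o^2/16 + 711*o/16 - 315/8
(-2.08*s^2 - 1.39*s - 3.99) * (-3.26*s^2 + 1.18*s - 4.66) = 6.7808*s^4 + 2.077*s^3 + 21.06*s^2 + 1.7692*s + 18.5934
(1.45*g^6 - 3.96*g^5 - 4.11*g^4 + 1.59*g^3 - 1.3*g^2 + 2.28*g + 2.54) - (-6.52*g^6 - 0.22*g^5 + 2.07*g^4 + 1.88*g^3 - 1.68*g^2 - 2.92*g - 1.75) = 7.97*g^6 - 3.74*g^5 - 6.18*g^4 - 0.29*g^3 + 0.38*g^2 + 5.2*g + 4.29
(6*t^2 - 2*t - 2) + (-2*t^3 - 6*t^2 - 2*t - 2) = -2*t^3 - 4*t - 4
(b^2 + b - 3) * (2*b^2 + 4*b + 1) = 2*b^4 + 6*b^3 - b^2 - 11*b - 3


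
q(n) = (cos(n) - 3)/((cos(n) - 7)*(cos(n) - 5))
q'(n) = -sin(n)/((cos(n) - 7)*(cos(n) - 5)) + (cos(n) - 3)*sin(n)/((cos(n) - 7)*(cos(n) - 5)^2) + (cos(n) - 3)*sin(n)/((cos(n) - 7)^2*(cos(n) - 5)) = (cos(n)^2 - 6*cos(n) + 1)*sin(n)/((cos(n) - 7)^2*(cos(n) - 5)^2)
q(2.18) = -0.08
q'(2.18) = 0.00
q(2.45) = -0.08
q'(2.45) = 0.00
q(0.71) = -0.08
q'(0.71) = -0.00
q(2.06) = -0.08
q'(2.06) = 0.00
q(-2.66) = -0.08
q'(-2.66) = -0.00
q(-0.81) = -0.08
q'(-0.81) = 0.00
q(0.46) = -0.08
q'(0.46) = -0.00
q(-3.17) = -0.08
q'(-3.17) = 0.00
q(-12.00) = -0.08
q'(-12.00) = 0.00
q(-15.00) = -0.08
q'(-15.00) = 0.00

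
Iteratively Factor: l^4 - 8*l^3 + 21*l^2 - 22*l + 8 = (l - 1)*(l^3 - 7*l^2 + 14*l - 8) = (l - 4)*(l - 1)*(l^2 - 3*l + 2) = (l - 4)*(l - 1)^2*(l - 2)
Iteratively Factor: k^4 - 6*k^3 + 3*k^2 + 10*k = (k - 2)*(k^3 - 4*k^2 - 5*k) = (k - 5)*(k - 2)*(k^2 + k) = k*(k - 5)*(k - 2)*(k + 1)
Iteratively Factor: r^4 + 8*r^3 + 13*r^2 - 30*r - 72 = (r + 3)*(r^3 + 5*r^2 - 2*r - 24) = (r + 3)^2*(r^2 + 2*r - 8) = (r + 3)^2*(r + 4)*(r - 2)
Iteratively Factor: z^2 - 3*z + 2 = (z - 1)*(z - 2)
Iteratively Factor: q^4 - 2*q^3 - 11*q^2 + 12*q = (q - 4)*(q^3 + 2*q^2 - 3*q) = (q - 4)*(q + 3)*(q^2 - q) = q*(q - 4)*(q + 3)*(q - 1)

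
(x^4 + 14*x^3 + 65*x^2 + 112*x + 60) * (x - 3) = x^5 + 11*x^4 + 23*x^3 - 83*x^2 - 276*x - 180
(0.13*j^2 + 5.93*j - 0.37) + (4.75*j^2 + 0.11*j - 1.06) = 4.88*j^2 + 6.04*j - 1.43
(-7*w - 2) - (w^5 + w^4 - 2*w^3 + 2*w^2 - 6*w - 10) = -w^5 - w^4 + 2*w^3 - 2*w^2 - w + 8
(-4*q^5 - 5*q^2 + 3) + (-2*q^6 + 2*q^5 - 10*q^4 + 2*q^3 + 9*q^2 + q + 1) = -2*q^6 - 2*q^5 - 10*q^4 + 2*q^3 + 4*q^2 + q + 4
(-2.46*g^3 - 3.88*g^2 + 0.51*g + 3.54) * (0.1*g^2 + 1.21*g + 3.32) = -0.246*g^5 - 3.3646*g^4 - 12.811*g^3 - 11.9105*g^2 + 5.9766*g + 11.7528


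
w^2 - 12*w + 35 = (w - 7)*(w - 5)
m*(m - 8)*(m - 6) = m^3 - 14*m^2 + 48*m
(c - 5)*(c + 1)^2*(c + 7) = c^4 + 4*c^3 - 30*c^2 - 68*c - 35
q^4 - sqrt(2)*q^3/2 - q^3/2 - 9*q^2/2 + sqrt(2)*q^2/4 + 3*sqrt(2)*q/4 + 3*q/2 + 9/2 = (q - 3/2)*(q + 1)*(q - 3*sqrt(2)/2)*(q + sqrt(2))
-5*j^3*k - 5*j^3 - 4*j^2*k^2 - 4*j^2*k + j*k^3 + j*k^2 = (-5*j + k)*(j + k)*(j*k + j)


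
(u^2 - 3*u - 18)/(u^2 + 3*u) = (u - 6)/u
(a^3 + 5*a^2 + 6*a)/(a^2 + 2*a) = a + 3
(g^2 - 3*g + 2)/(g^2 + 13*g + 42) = (g^2 - 3*g + 2)/(g^2 + 13*g + 42)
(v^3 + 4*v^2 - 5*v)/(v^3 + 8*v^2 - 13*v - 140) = v*(v - 1)/(v^2 + 3*v - 28)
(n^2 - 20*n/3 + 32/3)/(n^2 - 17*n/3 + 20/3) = (3*n - 8)/(3*n - 5)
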